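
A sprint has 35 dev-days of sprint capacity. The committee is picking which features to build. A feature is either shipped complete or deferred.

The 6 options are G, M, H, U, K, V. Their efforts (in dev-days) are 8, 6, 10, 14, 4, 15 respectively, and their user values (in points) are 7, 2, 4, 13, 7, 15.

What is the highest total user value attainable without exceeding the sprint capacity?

Allowing fractional choices, the relaxed optimum would be about 36.8, but features are indivisible.
M + U + V: effort 6 + 14 + 15 = 35 ≤ 35, user value 2 + 13 + 15 = 30.
G + M + K + V: effort 8 + 6 + 4 + 15 = 33 ≤ 35, user value 7 + 2 + 7 + 15 = 31.
U + K + V: effort 14 + 4 + 15 = 33 ≤ 35, user value 13 + 7 + 15 = 35.
Best is U, K, and V with total user value 35.

35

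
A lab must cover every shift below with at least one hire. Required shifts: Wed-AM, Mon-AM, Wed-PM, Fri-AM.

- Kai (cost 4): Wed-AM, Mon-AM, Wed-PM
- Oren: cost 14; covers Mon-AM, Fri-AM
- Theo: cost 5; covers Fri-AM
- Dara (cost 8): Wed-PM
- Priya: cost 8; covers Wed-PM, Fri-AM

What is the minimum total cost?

Choose Kai and Theo: together they cover Wed-AM, Mon-AM, Wed-PM, Fri-AM — every shift.
Total cost: 4 + 5 = 9.
No cover costs less than 9.

9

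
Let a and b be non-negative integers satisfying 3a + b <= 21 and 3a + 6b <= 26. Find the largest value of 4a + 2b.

Relaxing integrality, the LP optimum is 28.67 at (a,b) = (6.67, 1), which is not an integer point.
(a,b)=(7,0) is feasible, giving 28.
(a,b)=(6,1) is feasible, giving 26.
Maximum is 28 at (a,b)=(7,0).

28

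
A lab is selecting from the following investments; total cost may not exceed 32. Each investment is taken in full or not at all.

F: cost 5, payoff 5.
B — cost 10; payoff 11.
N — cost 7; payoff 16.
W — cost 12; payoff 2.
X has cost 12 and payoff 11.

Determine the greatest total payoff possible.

This is a 0-1 knapsack instance.
Take B, N, and X: cost 10 + 7 + 12 = 29 ≤ 32, payoff 11 + 16 + 11 = 38.
No other feasible combination does better.

38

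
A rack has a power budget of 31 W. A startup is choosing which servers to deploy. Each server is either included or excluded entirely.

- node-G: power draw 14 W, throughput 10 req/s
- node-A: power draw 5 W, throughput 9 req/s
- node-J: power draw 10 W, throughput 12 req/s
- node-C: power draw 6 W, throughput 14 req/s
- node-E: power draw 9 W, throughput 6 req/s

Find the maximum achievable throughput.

41

This is an integer program with binary decision variables.
Allowing fractional choices, the relaxed optimum would be about 42.1, but servers are indivisible.
node-A + node-J + node-C + node-E: power draw 5 + 10 + 6 + 9 = 30 ≤ 31, throughput 9 + 12 + 14 + 6 = 41.
node-A + node-J + node-C: power draw 5 + 10 + 6 = 21 ≤ 31, throughput 9 + 12 + 14 = 35.
node-G + node-J + node-C: power draw 14 + 10 + 6 = 30 ≤ 31, throughput 10 + 12 + 14 = 36.
Best is node-A, node-J, node-C, and node-E with total throughput 41.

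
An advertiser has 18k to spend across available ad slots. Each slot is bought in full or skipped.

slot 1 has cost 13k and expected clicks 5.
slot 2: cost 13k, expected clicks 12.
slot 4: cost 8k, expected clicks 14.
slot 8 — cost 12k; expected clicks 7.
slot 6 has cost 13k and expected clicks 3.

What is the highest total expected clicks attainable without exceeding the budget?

Allowing fractional choices, the relaxed optimum would be about 23.2, but ad slots are indivisible.
slot 2: cost 13 ≤ 18, expected clicks 12.
slot 4: cost 8 ≤ 18, expected clicks 14.
Best is slot 4 with total expected clicks 14.

14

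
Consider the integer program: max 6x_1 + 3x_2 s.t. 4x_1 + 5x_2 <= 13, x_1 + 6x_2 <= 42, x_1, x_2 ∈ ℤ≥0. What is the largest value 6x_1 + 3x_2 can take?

Relaxing integrality, the LP optimum is 19.50 at (x_1,x_2) = (3.25, 0), which is not an integer point.
(x_1,x_2)=(3,0): 4·3+5·0=12≤13, 1·3+6·0=3≤42, objective 18.
(x_1,x_2)=(2,1): 4·2+5·1=13≤13, 1·2+6·1=8≤42, objective 15.
(x_1,x_2)=(2,0): 4·2+5·0=8≤13, 1·2+6·0=2≤42, objective 12.
Maximum is 18 at (x_1,x_2)=(3,0).

18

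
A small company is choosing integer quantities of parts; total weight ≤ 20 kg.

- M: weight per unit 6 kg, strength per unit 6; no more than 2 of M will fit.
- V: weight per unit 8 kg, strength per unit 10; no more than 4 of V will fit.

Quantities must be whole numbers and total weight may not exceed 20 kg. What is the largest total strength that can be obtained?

V has the best ratio (10/8); taking only V gives at most 2×10 = 20 (stopped by the weight limit).
Mixing does better — 2×M and 1×V: weight 20 ≤ 20, strength 2·6 + 1·10 = 22.

22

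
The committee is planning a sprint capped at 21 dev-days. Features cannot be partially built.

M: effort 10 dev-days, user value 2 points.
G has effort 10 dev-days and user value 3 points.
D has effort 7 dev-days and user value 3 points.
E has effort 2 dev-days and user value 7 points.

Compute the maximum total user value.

G + D + E: effort 10 + 7 + 2 = 19 ≤ 21, user value 3 + 3 + 7 = 13.
M + D + E: effort 10 + 7 + 2 = 19 ≤ 21, user value 2 + 3 + 7 = 12.
D + E: effort 7 + 2 = 9 ≤ 21, user value 3 + 7 = 10.
Best is G, D, and E with total user value 13.

13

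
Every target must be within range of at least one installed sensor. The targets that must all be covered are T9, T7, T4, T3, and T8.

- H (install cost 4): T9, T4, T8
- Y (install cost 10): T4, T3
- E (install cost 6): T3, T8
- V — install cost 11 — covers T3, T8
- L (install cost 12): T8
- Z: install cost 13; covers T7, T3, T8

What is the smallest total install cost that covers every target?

17

The greedy cost-per-new-target heuristic would pick H, E, and Z for 23, but a cheaper cover exists.
Choose H and Z: together they cover T9, T7, T4, T3, T8 — every target.
Total install cost: 4 + 13 = 17.
No cover costs less than 17.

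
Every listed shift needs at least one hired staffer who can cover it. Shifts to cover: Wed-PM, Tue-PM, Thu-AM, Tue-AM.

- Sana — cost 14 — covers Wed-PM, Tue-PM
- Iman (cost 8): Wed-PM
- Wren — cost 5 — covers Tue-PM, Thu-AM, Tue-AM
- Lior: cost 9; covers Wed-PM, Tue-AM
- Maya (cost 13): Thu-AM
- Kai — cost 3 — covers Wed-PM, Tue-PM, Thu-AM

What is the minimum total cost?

8

Choose Wren and Kai: together they cover Wed-PM, Tue-PM, Thu-AM, Tue-AM — every shift.
Total cost: 5 + 3 = 8.
No cover costs less than 8.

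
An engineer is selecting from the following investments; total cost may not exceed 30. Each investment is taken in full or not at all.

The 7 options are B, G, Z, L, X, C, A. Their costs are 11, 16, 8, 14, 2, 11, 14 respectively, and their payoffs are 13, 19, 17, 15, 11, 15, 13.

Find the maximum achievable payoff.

This is an integer program with binary decision variables.
Allowing fractional choices, the relaxed optimum would be about 53.7, but investments are indivisible.
B + Z + C: cost 11 + 8 + 11 = 30 ≤ 30, payoff 13 + 17 + 15 = 45.
G + Z + X: cost 16 + 8 + 2 = 26 ≤ 30, payoff 19 + 17 + 11 = 47.
G + X + C: cost 16 + 2 + 11 = 29 ≤ 30, payoff 19 + 11 + 15 = 45.
Best is G, Z, and X with total payoff 47.

47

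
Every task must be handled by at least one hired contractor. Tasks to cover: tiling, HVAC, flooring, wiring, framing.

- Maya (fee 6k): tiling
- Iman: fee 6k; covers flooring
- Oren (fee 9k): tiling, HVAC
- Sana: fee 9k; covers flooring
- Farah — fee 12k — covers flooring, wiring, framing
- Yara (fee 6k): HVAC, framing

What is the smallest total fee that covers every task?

The greedy cost-per-new-task heuristic would pick Yara, Maya, Iman, and Farah for 30, but a cheaper cover exists.
Choose Oren and Farah: together they cover tiling, HVAC, flooring, wiring, framing — every task.
Total fee: 9 + 12 = 21.
No cover costs less than 21.

21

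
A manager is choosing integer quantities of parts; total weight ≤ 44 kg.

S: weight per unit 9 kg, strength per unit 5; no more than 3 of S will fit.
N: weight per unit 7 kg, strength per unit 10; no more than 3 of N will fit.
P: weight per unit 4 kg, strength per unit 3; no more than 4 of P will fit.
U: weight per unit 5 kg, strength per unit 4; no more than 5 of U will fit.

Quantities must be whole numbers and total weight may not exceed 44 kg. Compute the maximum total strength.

48

This is a bounded integer knapsack.
N has the best ratio (10/7); taking only N gives at most 3×10 = 30 (stopped by the supply cap of 3).
Mixing does better — 3×N, 2×P, and 3×U: weight 44 ≤ 44, strength 3·10 + 2·3 + 3·4 = 48.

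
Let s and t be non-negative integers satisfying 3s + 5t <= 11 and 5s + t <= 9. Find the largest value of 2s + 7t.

14

(s,t)=(0,2): 3·0+5·2=10≤11, 5·0+1·2=2≤9, objective 14.
(s,t)=(1,1): 3·1+5·1=8≤11, 5·1+1·1=6≤9, objective 9.
(s,t)=(0,1): 3·0+5·1=5≤11, 5·0+1·1=1≤9, objective 7.
No feasible integer point exceeds 14.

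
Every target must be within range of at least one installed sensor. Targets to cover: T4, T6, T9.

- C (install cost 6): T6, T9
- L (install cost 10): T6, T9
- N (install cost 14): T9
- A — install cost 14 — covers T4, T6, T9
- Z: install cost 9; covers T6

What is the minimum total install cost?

The greedy cost-per-new-target heuristic would pick C and A for 20, but a cheaper cover exists.
A alone covers T4, T6, T9 — every target.
Total install cost: 14.
No cover costs less than 14.

14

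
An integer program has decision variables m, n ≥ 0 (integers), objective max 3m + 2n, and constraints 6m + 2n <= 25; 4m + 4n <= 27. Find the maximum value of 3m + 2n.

(m,n)=(3,3): 6·3+2·3=24≤25, 4·3+4·3=24≤27, objective 15.
(m,n)=(2,4): 6·2+2·4=20≤25, 4·2+4·4=24≤27, objective 14.
Maximum is 15 at (m,n)=(3,3).

15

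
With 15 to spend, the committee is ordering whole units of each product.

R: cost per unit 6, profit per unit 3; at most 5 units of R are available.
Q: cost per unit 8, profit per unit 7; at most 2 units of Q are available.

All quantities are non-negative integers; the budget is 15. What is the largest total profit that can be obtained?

10

This is a bounded integer knapsack.
Take 1×R and 1×Q: cost 14 ≤ 15, profit 1·3 + 1·7 = 10.
No other integer combination yields more.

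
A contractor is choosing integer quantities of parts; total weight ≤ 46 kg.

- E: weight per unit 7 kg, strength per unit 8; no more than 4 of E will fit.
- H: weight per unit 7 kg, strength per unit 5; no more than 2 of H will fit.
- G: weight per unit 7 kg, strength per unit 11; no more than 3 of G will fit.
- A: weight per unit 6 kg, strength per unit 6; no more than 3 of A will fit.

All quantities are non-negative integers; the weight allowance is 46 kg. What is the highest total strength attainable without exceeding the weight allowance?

59

Take 1×E, 3×G, and 3×A: weight 46 ≤ 46, strength 1·8 + 3·11 + 3·6 = 59.
G has the best ratio (11/7) and is taken to its limit of 3; remaining capacity is filled optimally with the others.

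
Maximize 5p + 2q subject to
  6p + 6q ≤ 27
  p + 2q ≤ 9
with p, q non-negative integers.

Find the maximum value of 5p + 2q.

(p,q)=(4,0): 6·4+6·0=24≤27, 1·4+2·0=4≤9, objective 20.
(p,q)=(3,1): 6·3+6·1=24≤27, 1·3+2·1=5≤9, objective 17.
(p,q)=(3,0): 6·3+6·0=18≤27, 1·3+2·0=3≤9, objective 15.
The best lattice point is (4,0), giving 20.

20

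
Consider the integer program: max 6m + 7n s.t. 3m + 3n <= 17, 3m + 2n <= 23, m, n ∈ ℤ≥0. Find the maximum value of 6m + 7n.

(m,n)=(0,5) is feasible, giving 35.
(m,n)=(1,4) is feasible, giving 34.
(m,n)=(0,4) is feasible, giving 28.
No feasible integer point exceeds 35.

35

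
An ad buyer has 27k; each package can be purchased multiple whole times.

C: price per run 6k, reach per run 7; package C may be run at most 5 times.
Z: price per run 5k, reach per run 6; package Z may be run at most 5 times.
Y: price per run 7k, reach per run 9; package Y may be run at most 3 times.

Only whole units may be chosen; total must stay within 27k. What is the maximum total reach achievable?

34

1×C and 3×Y: price 27 ≤ 27, reach 1·7 + 3·9 = 34.
1×Z and 3×Y: price 26 ≤ 27, reach 1·6 + 3·9 = 33.
Best is 34.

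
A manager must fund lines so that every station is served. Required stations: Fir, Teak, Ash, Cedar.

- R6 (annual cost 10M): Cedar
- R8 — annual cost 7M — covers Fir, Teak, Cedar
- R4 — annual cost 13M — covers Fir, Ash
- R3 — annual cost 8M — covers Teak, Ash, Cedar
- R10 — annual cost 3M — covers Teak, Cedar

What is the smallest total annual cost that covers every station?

The greedy cost-per-new-station heuristic would pick R10 and R4 for 16, but a cheaper cover exists.
Choose R8 and R3: together they cover Fir, Teak, Ash, Cedar — every station.
Total annual cost: 7 + 8 = 15.
No cover costs less than 15.

15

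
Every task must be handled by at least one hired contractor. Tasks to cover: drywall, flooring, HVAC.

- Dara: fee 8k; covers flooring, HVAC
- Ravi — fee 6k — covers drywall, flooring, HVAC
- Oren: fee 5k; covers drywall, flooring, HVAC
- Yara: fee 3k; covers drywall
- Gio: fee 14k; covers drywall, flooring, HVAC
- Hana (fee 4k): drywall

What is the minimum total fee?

5

This is an integer covering problem.
Oren alone covers drywall, flooring, HVAC — every task.
Total fee: 5.
No cover costs less than 5.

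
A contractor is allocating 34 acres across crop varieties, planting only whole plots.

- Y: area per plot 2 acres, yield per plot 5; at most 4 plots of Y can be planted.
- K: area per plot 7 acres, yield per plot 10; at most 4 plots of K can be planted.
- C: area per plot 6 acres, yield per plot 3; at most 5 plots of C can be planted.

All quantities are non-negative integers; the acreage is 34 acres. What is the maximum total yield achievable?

55

2×Y and 4×K: area 32 ≤ 34, yield 2·5 + 4·10 = 50.
3×Y and 4×K: area 34 ≤ 34, yield 3·5 + 4·10 = 55.
Best is 55.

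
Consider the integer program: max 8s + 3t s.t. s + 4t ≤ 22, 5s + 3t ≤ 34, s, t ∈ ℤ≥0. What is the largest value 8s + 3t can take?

51

The continuous relaxation peaks at (6.8, 0) with value 54.40; rounding to a feasible lattice point costs some objective.
(s,t)=(6,1): 1·6+4·1=10≤22, 5·6+3·1=33≤34, objective 51.
(s,t)=(6,0): 1·6+4·0=6≤22, 5·6+3·0=30≤34, objective 48.
(s,t)=(5,2): 1·5+4·2=13≤22, 5·5+3·2=31≤34, objective 46.
(s,t)=(5,1): 1·5+4·1=9≤22, 5·5+3·1=28≤34, objective 43.
No feasible integer point exceeds 51.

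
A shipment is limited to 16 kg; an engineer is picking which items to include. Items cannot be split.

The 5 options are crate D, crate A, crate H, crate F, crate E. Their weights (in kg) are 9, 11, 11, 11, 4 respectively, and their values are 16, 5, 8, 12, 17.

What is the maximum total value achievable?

33

This is an integer program with binary decision variables.
crate F + crate E: weight 11 + 4 = 15 ≤ 16, value 12 + 17 = 29.
crate D + crate E: weight 9 + 4 = 13 ≤ 16, value 16 + 17 = 33.
crate H + crate E: weight 11 + 4 = 15 ≤ 16, value 8 + 17 = 25.
Best is crate D and crate E with total value 33.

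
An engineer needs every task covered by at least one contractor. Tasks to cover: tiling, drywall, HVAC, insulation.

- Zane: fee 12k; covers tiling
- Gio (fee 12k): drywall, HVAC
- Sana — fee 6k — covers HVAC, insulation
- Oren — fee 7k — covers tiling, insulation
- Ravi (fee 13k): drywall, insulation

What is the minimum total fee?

The greedy cost-per-new-task heuristic would pick Sana, Oren, and Gio for 25, but a cheaper cover exists.
Choose Gio and Oren: together they cover tiling, drywall, HVAC, insulation — every task.
Total fee: 12 + 7 = 19.
No cover costs less than 19.

19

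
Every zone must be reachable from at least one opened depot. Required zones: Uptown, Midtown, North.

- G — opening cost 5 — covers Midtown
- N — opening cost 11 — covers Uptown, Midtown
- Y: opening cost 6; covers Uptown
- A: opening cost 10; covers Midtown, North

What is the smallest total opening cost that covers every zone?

The greedy cost-per-new-zone heuristic would pick G, Y, and A for 21, but a cheaper cover exists.
Choose Y and A: together they cover Uptown, Midtown, North — every zone.
Total opening cost: 6 + 10 = 16.
No cover costs less than 16.

16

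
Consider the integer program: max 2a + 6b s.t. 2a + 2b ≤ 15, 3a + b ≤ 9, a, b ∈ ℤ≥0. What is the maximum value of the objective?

The continuous relaxation peaks at (0, 7.5) with value 45.00; rounding to a feasible lattice point costs some objective.
(a,b)=(0,7): 2·0+2·7=14≤15, 3·0+1·7=7≤9, objective 42.
(a,b)=(1,6): 2·1+2·6=14≤15, 3·1+1·6=9≤9, objective 38.
(a,b)=(0,6): 2·0+2·6=12≤15, 3·0+1·6=6≤9, objective 36.
The best lattice point is (0,7), giving 42.

42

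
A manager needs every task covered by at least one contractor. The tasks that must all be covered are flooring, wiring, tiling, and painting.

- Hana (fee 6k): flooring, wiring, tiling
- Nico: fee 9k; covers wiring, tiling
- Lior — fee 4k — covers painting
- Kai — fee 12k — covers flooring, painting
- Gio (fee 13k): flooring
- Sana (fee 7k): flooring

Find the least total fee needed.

This is a weighted set-cover instance.
Choose Hana and Lior: together they cover flooring, wiring, tiling, painting — every task.
Total fee: 6 + 4 = 10.
No cover costs less than 10.

10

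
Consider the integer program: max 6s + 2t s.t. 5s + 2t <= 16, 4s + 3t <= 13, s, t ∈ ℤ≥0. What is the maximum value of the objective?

18

(s,t)=(3,0): 5·3+2·0=15≤16, 4·3+3·0=12≤13, objective 18.
(s,t)=(2,1): 5·2+2·1=12≤16, 4·2+3·1=11≤13, objective 14.
(s,t)=(2,0): 5·2+2·0=10≤16, 4·2+3·0=8≤13, objective 12.
Maximum is 18 at (s,t)=(3,0).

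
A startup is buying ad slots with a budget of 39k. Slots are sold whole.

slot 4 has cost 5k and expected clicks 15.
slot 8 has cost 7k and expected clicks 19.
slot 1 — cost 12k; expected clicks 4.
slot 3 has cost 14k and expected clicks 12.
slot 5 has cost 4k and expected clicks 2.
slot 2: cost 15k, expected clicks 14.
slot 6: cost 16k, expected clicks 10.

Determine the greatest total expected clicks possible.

This is an integer program with binary decision variables.
Take slot 4, slot 8, slot 1, and slot 2: cost 5 + 7 + 12 + 15 = 39 ≤ 39, expected clicks 15 + 19 + 4 + 14 = 52.
No other feasible combination does better.

52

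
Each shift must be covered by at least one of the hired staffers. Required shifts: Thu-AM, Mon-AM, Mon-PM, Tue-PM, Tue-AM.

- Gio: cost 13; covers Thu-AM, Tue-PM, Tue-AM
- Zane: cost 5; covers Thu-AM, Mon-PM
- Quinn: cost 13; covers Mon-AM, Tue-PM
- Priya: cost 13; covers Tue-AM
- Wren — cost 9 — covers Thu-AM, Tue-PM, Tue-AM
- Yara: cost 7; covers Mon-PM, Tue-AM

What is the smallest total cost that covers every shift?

25

This is an integer covering problem.
Choose Zane, Quinn, and Yara: together they cover Thu-AM, Mon-AM, Mon-PM, Tue-PM, Tue-AM — every shift.
Total cost: 5 + 13 + 7 = 25.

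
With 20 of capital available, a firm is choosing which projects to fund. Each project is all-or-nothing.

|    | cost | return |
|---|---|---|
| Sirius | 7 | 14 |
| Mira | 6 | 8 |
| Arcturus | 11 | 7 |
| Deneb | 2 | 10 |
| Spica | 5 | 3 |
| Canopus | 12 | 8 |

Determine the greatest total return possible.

Allowing fractional choices, the relaxed optimum would be about 35.3, but projects are indivisible.
Sirius + Mira + Deneb + Spica: cost 7 + 6 + 2 + 5 = 20 ≤ 20, return 14 + 8 + 10 + 3 = 35.
Sirius + Mira + Deneb: cost 7 + 6 + 2 = 15 ≤ 20, return 14 + 8 + 10 = 32.
Sirius + Arcturus + Deneb: cost 7 + 11 + 2 = 20 ≤ 20, return 14 + 7 + 10 = 31.
Best is Sirius, Mira, Deneb, and Spica with total return 35.

35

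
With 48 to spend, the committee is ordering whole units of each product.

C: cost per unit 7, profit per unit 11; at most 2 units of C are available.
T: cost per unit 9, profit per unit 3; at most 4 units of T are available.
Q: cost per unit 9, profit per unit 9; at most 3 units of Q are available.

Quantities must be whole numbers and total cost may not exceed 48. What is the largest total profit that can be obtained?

This is a bounded integer knapsack.
C has the best ratio (11/7); taking only C gives at most 2×11 = 22 (stopped by the supply cap of 2).
Mixing does better — 2×C and 3×Q: cost 41 ≤ 48, profit 2·11 + 3·9 = 49.

49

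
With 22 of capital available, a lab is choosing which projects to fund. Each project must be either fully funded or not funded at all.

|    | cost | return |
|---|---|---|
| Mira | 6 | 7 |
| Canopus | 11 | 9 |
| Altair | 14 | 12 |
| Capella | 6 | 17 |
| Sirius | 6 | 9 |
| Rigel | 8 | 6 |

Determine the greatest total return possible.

33

Allowing fractional choices, the relaxed optimum would be about 36.4, but projects are indivisible.
Capella + Sirius + Rigel: cost 6 + 6 + 8 = 20 ≤ 22, return 17 + 9 + 6 = 32.
Mira + Capella + Sirius: cost 6 + 6 + 6 = 18 ≤ 22, return 7 + 17 + 9 = 33.
Best is Mira, Capella, and Sirius with total return 33.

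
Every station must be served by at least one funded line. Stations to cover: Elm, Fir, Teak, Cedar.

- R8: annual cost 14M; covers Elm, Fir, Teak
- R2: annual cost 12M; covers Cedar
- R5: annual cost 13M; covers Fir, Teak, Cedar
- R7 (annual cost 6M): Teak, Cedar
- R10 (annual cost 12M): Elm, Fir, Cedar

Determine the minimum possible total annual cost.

18

This is an integer covering problem.
Choose R7 and R10: together they cover Elm, Fir, Teak, Cedar — every station.
Total annual cost: 6 + 12 = 18.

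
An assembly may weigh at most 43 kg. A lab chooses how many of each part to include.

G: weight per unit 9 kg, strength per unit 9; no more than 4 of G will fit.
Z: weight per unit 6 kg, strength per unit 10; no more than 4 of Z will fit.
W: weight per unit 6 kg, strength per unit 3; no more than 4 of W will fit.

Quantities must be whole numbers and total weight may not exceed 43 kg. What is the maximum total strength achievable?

Take 2×G and 4×Z: weight 42 ≤ 43, strength 2·9 + 4·10 = 58.
Z has the best ratio (10/6) and is taken to its limit of 4; remaining capacity is filled optimally with the others.

58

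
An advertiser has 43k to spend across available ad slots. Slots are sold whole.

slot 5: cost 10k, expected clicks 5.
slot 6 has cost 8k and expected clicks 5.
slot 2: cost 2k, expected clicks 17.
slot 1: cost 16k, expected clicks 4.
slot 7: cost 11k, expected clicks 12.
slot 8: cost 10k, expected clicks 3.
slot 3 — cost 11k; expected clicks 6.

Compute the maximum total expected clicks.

45

Take slot 5, slot 6, slot 2, slot 7, and slot 3: cost 10 + 8 + 2 + 11 + 11 = 42 ≤ 43, expected clicks 5 + 5 + 17 + 12 + 6 = 45.
No other feasible combination does better.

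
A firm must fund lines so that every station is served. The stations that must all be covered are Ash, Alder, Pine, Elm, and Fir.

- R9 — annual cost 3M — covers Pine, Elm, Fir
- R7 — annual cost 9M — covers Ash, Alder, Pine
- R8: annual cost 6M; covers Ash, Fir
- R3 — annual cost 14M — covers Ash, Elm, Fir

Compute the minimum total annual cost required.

12

Choose R9 and R7: together they cover Ash, Alder, Pine, Elm, Fir — every station.
Total annual cost: 3 + 9 = 12.
No cover costs less than 12.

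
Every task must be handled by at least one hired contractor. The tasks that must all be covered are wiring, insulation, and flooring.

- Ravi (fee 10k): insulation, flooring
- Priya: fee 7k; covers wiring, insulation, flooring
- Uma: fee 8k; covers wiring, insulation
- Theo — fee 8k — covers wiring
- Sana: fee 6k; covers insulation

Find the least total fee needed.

Priya alone covers wiring, insulation, flooring — every task.
Total fee: 7.

7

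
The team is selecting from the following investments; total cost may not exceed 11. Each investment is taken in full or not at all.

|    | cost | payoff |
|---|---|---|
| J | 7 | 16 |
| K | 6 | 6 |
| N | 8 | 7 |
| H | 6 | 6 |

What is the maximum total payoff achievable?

16

Allowing fractional choices, the relaxed optimum would be about 20.0, but investments are indivisible.
J: cost 7 ≤ 11, payoff 16.
N: cost 8 ≤ 11, payoff 7.
K: cost 6 ≤ 11, payoff 6.
Best is J with total payoff 16.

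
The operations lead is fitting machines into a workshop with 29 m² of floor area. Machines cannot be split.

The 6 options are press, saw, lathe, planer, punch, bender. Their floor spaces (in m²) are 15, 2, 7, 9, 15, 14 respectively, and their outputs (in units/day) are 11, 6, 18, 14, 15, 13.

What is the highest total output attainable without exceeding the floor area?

Allowing fractional choices, the relaxed optimum would be about 49.0, but machines are indivisible.
saw + lathe + planer: floor space 2 + 7 + 9 = 18 ≤ 29, output 6 + 18 + 14 = 38.
saw + lathe + punch: floor space 2 + 7 + 15 = 24 ≤ 29, output 6 + 18 + 15 = 39.
Best is saw, lathe, and punch with total output 39.

39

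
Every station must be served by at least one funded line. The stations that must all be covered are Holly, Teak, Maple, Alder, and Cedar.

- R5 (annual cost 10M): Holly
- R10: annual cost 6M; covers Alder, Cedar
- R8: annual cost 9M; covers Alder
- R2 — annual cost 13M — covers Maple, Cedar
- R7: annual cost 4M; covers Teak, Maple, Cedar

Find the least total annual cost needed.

20

Choose R5, R10, and R7: together they cover Holly, Teak, Maple, Alder, Cedar — every station.
Total annual cost: 10 + 6 + 4 = 20.
No cover costs less than 20.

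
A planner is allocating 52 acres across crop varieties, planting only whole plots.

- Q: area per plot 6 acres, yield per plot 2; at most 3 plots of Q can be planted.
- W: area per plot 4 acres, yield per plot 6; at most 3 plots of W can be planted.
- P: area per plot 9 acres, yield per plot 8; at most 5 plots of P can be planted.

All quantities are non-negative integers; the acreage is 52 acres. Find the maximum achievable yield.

50

This is a bounded integer knapsack.
Take 3×W and 4×P: area 48 ≤ 52, yield 3·6 + 4·8 = 50.
W has the best ratio (6/4) and is taken to its limit of 3; remaining capacity is filled optimally with the others.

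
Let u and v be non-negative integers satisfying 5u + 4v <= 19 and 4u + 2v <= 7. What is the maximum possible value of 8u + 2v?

10

The continuous relaxation peaks at (1.75, 0) with value 14.00; rounding to a feasible lattice point costs some objective.
(u,v)=(1,1): 5·1+4·1=9≤19, 4·1+2·1=6≤7, objective 10.
(u,v)=(1,0): 5·1+4·0=5≤19, 4·1+2·0=4≤7, objective 8.
The best lattice point is (1,1), giving 10.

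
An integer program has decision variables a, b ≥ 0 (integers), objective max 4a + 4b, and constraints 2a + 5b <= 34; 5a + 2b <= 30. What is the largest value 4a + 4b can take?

The continuous relaxation peaks at (3.9, 5.24) with value 36.57; rounding to a feasible lattice point costs some objective.
(a,b)=(4,5): 2·4+5·5=33≤34, 5·4+2·5=30≤30, objective 36.
(a,b)=(4,4): 2·4+5·4=28≤34, 5·4+2·4=28≤30, objective 32.
(a,b)=(2,6): 2·2+5·6=34≤34, 5·2+2·6=22≤30, objective 32.
No feasible integer point exceeds 36.

36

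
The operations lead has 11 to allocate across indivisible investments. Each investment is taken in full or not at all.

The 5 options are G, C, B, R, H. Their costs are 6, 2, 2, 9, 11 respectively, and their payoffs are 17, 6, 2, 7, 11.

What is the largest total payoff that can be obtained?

25

G + C: cost 6 + 2 = 8 ≤ 11, payoff 17 + 6 = 23.
G + C + B: cost 6 + 2 + 2 = 10 ≤ 11, payoff 17 + 6 + 2 = 25.
G + B: cost 6 + 2 = 8 ≤ 11, payoff 17 + 2 = 19.
Best is G, C, and B with total payoff 25.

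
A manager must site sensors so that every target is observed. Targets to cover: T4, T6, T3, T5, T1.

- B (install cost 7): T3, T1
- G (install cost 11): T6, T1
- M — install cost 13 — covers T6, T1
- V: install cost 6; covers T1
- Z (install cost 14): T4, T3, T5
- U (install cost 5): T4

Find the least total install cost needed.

25

The greedy cost-per-new-target heuristic would pick B, U, G, and Z for 37, but a cheaper cover exists.
Choose G and Z: together they cover T4, T6, T3, T5, T1 — every target.
Total install cost: 11 + 14 = 25.
No cover costs less than 25.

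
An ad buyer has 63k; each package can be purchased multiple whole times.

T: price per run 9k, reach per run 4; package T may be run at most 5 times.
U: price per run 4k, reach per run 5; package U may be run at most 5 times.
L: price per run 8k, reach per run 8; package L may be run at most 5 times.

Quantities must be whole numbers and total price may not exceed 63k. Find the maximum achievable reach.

65

5×U and 5×L: price 60 ≤ 63, reach 5·5 + 5·8 = 65.
1×T, 5×U, and 4×L: price 61 ≤ 63, reach 1·4 + 5·5 + 4·8 = 61.
Best is 65.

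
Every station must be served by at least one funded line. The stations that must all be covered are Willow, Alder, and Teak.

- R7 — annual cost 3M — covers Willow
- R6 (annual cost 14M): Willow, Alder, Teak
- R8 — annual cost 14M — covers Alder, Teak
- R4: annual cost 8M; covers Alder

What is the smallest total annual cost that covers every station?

14

R6 alone covers Willow, Alder, Teak — every station.
Total annual cost: 14.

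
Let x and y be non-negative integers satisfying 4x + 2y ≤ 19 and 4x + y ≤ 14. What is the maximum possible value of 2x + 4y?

(x,y)=(0,9): 4·0+2·9=18≤19, 4·0+1·9=9≤14, objective 36.
(x,y)=(0,8): 4·0+2·8=16≤19, 4·0+1·8=8≤14, objective 32.
Maximum is 36 at (x,y)=(0,9).

36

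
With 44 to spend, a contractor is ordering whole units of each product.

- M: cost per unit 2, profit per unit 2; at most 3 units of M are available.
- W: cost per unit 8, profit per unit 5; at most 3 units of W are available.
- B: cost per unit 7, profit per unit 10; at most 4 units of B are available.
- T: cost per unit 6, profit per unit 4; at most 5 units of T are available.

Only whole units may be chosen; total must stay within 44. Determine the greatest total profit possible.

52

2×M, 4×B, and 2×T: cost 44 ≤ 44, profit 2·2 + 4·10 + 2·4 = 52.
1×M, 1×W, 4×B, and 1×T: cost 44 ≤ 44, profit 1·2 + 1·5 + 4·10 + 1·4 = 51.
Best is 52.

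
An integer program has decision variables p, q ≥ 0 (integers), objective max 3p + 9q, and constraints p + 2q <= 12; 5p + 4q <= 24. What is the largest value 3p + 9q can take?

54

(p,q)=(0,6): 1·0+2·6=12≤12, 5·0+4·6=24≤24, objective 54.
(p,q)=(0,5): 1·0+2·5=10≤12, 5·0+4·5=20≤24, objective 45.
No feasible integer point exceeds 54.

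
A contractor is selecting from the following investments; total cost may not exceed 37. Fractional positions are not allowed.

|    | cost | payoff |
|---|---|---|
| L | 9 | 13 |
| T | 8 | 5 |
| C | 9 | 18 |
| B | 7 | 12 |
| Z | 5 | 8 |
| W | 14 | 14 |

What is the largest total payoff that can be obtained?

L + C + B + Z: cost 9 + 9 + 7 + 5 = 30 ≤ 37, payoff 13 + 18 + 12 + 8 = 51.
L + C + Z + W: cost 9 + 9 + 5 + 14 = 37 ≤ 37, payoff 13 + 18 + 8 + 14 = 53.
C + B + Z + W: cost 9 + 7 + 5 + 14 = 35 ≤ 37, payoff 18 + 12 + 8 + 14 = 52.
Best is L, C, Z, and W with total payoff 53.

53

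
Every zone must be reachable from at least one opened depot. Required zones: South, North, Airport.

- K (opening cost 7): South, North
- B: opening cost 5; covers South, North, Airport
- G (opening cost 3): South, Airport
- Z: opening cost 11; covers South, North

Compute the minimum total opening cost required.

5

B alone covers South, North, Airport — every zone.
Total opening cost: 5.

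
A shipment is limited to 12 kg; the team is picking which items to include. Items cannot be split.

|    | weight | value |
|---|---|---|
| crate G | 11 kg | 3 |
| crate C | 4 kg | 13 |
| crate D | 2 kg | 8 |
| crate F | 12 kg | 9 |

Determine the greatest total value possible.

crate C: weight 4 ≤ 12, value 13.
crate C + crate D: weight 4 + 2 = 6 ≤ 12, value 13 + 8 = 21.
crate F: weight 12 ≤ 12, value 9.
Best is crate C and crate D with total value 21.

21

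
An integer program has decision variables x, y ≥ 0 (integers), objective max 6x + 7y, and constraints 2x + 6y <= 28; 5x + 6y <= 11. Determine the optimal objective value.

13

Relaxing integrality, the LP optimum is 13.20 at (x,y) = (2.2, 0), which is not an integer point.
(x,y)=(1,1): 2·1+6·1=8≤28, 5·1+6·1=11≤11, objective 13.
(x,y)=(2,0): 2·2+6·0=4≤28, 5·2+6·0=10≤11, objective 12.
(x,y)=(0,1): 2·0+6·1=6≤28, 5·0+6·1=6≤11, objective 7.
(x,y)=(1,0): 2·1+6·0=2≤28, 5·1+6·0=5≤11, objective 6.
No feasible integer point exceeds 13.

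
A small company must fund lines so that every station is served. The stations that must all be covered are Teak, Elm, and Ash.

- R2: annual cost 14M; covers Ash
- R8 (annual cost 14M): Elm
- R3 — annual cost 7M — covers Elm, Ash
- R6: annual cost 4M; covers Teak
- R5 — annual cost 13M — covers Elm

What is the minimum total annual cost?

Choose R3 and R6: together they cover Teak, Elm, Ash — every station.
Total annual cost: 7 + 4 = 11.
No cover costs less than 11.

11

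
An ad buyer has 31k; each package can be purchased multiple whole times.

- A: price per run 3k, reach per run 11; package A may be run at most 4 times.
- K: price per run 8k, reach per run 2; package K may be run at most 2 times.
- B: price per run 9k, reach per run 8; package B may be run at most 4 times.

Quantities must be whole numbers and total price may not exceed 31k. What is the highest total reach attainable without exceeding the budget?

60

4×A and 2×B: price 30 ≤ 31, reach 4·11 + 2·8 = 60.
4×A, 1×K, and 1×B: price 29 ≤ 31, reach 4·11 + 1·2 + 1·8 = 54.
Best is 60.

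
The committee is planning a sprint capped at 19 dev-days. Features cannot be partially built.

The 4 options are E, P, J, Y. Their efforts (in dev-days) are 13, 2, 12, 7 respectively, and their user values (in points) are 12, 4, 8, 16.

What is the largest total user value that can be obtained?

24

J + Y: effort 12 + 7 = 19 ≤ 19, user value 8 + 16 = 24.
P + Y: effort 2 + 7 = 9 ≤ 19, user value 4 + 16 = 20.
Y: effort 7 ≤ 19, user value 16.
Best is J and Y with total user value 24.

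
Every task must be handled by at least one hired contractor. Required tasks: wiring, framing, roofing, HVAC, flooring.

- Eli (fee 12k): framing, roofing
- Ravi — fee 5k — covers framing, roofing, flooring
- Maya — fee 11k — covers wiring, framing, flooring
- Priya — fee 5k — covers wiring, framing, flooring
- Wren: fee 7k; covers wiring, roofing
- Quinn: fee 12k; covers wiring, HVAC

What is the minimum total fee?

The greedy cost-per-new-task heuristic would pick Ravi, Priya, and Quinn for 22, but a cheaper cover exists.
Choose Ravi and Quinn: together they cover wiring, framing, roofing, HVAC, flooring — every task.
Total fee: 5 + 12 = 17.
No cover costs less than 17.

17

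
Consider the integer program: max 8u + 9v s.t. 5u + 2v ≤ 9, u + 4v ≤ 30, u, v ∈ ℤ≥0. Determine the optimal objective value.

(u,v)=(0,4): 5·0+2·4=8≤9, 1·0+4·4=16≤30, objective 36.
(u,v)=(0,3): 5·0+2·3=6≤9, 1·0+4·3=12≤30, objective 27.
Maximum is 36 at (u,v)=(0,4).

36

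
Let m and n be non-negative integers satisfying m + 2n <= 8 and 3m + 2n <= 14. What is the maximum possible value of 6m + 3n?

27

(m,n)=(4,1): 1·4+2·1=6≤8, 3·4+2·1=14≤14, objective 27.
(m,n)=(4,0): 1·4+2·0=4≤8, 3·4+2·0=12≤14, objective 24.
(m,n)=(3,2): 1·3+2·2=7≤8, 3·3+2·2=13≤14, objective 24.
(m,n)=(3,1): 1·3+2·1=5≤8, 3·3+2·1=11≤14, objective 21.
The best lattice point is (4,1), giving 27.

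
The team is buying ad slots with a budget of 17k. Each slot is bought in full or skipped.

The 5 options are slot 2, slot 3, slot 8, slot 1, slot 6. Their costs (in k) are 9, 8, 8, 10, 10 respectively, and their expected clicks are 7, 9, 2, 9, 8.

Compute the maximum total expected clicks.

16

This is an integer program with binary decision variables.
slot 3 + slot 8: cost 8 + 8 = 16 ≤ 17, expected clicks 9 + 2 = 11.
slot 2 + slot 3: cost 9 + 8 = 17 ≤ 17, expected clicks 7 + 9 = 16.
slot 3: cost 8 ≤ 17, expected clicks 9.
Best is slot 2 and slot 3 with total expected clicks 16.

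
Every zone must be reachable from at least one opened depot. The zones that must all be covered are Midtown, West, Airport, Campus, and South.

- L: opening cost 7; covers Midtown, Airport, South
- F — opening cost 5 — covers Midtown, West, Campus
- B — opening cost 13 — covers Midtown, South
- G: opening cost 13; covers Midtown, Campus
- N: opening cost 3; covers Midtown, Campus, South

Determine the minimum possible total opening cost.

12

Choose L and F: together they cover Midtown, West, Airport, Campus, South — every zone.
Total opening cost: 7 + 5 = 12.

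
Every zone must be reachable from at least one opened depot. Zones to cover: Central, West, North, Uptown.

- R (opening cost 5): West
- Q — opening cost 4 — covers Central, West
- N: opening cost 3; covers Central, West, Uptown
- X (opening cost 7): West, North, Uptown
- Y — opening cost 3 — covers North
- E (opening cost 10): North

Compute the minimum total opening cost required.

6

Choose N and Y: together they cover Central, West, North, Uptown — every zone.
Total opening cost: 3 + 3 = 6.
No cover costs less than 6.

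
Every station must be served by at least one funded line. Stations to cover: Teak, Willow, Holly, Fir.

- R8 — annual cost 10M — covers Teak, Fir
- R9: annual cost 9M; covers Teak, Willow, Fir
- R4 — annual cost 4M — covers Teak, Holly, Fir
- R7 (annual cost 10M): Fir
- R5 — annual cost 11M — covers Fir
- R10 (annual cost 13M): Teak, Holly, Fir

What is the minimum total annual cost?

13

Choose R9 and R4: together they cover Teak, Willow, Holly, Fir — every station.
Total annual cost: 9 + 4 = 13.
No cover costs less than 13.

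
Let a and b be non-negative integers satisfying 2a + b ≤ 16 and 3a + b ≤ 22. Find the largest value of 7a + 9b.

144

(a,b)=(0,16): 2·0+1·16=16≤16, 3·0+1·16=16≤22, objective 144.
(a,b)=(0,15): 2·0+1·15=15≤16, 3·0+1·15=15≤22, objective 135.
Maximum is 144 at (a,b)=(0,16).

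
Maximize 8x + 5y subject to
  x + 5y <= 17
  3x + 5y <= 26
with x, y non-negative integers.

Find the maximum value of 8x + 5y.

(x,y)=(8,0) is feasible, giving 64.
(x,y)=(7,1) is feasible, giving 61.
(x,y)=(7,0) is feasible, giving 56.
The best lattice point is (8,0), giving 64.

64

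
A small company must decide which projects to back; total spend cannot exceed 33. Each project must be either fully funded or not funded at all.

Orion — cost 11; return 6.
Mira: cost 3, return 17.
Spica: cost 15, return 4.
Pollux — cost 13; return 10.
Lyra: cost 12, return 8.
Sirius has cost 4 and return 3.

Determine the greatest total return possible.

38

This is a 0-1 knapsack instance.
Take Mira, Pollux, Lyra, and Sirius: cost 3 + 13 + 12 + 4 = 32 ≤ 33, return 17 + 10 + 8 + 3 = 38.
No other feasible combination does better.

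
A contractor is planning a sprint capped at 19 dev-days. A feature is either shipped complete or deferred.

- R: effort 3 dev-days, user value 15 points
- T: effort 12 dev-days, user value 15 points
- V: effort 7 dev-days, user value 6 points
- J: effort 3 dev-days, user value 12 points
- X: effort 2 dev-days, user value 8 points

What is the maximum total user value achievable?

This is an integer program with binary decision variables.
R + T + X: effort 3 + 12 + 2 = 17 ≤ 19, user value 15 + 15 + 8 = 38.
R + V + J + X: effort 3 + 7 + 3 + 2 = 15 ≤ 19, user value 15 + 6 + 12 + 8 = 41.
R + T + J: effort 3 + 12 + 3 = 18 ≤ 19, user value 15 + 15 + 12 = 42.
Best is R, T, and J with total user value 42.

42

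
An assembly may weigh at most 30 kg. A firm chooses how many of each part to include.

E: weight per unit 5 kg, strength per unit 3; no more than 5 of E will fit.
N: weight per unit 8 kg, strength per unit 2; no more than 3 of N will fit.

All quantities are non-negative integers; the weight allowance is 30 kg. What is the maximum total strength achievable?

15

Take 5×E: weight 25 ≤ 30, strength 5·3 = 15.
E has the best ratio (3/5) and is taken to its limit of 5; remaining capacity is filled optimally with the others.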